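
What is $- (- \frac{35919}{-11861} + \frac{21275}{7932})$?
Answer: $- \frac{537252283}{94081452} \approx -5.7105$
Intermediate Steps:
$- (- \frac{35919}{-11861} + \frac{21275}{7932}) = - (\left(-35919\right) \left(- \frac{1}{11861}\right) + 21275 \cdot \frac{1}{7932}) = - (\frac{35919}{11861} + \frac{21275}{7932}) = \left(-1\right) \frac{537252283}{94081452} = - \frac{537252283}{94081452}$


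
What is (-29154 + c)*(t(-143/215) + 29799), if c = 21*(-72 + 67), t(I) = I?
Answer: -187451938278/215 ≈ -8.7187e+8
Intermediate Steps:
c = -105 (c = 21*(-5) = -105)
(-29154 + c)*(t(-143/215) + 29799) = (-29154 - 105)*(-143/215 + 29799) = -29259*(-143*1/215 + 29799) = -29259*(-143/215 + 29799) = -29259*6406642/215 = -187451938278/215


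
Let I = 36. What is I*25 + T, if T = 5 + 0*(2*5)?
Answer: 905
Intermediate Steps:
T = 5 (T = 5 + 0*10 = 5 + 0 = 5)
I*25 + T = 36*25 + 5 = 900 + 5 = 905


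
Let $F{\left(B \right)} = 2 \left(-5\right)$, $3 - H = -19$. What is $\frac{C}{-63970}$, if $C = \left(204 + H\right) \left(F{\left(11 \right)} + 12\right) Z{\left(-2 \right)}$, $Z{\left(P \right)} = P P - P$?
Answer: $- \frac{1356}{31985} \approx -0.042395$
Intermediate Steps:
$H = 22$ ($H = 3 - -19 = 3 + 19 = 22$)
$F{\left(B \right)} = -10$
$Z{\left(P \right)} = P^{2} - P$
$C = 2712$ ($C = \left(204 + 22\right) \left(-10 + 12\right) \left(- 2 \left(-1 - 2\right)\right) = 226 \cdot 2 \left(\left(-2\right) \left(-3\right)\right) = 452 \cdot 6 = 2712$)
$\frac{C}{-63970} = \frac{2712}{-63970} = 2712 \left(- \frac{1}{63970}\right) = - \frac{1356}{31985}$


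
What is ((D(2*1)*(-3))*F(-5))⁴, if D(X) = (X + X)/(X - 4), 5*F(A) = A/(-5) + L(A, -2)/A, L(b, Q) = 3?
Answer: 20736/390625 ≈ 0.053084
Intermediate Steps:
F(A) = -A/25 + 3/(5*A) (F(A) = (A/(-5) + 3/A)/5 = (A*(-⅕) + 3/A)/5 = (-A/5 + 3/A)/5 = (3/A - A/5)/5 = -A/25 + 3/(5*A))
D(X) = 2*X/(-4 + X) (D(X) = (2*X)/(-4 + X) = 2*X/(-4 + X))
((D(2*1)*(-3))*F(-5))⁴ = (((2*(2*1)/(-4 + 2*1))*(-3))*((1/25)*(15 - 1*(-5)²)/(-5)))⁴ = (((2*2/(-4 + 2))*(-3))*((1/25)*(-⅕)*(15 - 1*25)))⁴ = (((2*2/(-2))*(-3))*((1/25)*(-⅕)*(15 - 25)))⁴ = (((2*2*(-½))*(-3))*((1/25)*(-⅕)*(-10)))⁴ = (-2*(-3)*(2/25))⁴ = (6*(2/25))⁴ = (12/25)⁴ = 20736/390625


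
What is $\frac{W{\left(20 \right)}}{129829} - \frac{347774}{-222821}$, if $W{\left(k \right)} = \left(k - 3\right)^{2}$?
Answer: $\frac{2659737995}{1701683977} \approx 1.563$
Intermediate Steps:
$W{\left(k \right)} = \left(-3 + k\right)^{2}$
$\frac{W{\left(20 \right)}}{129829} - \frac{347774}{-222821} = \frac{\left(-3 + 20\right)^{2}}{129829} - \frac{347774}{-222821} = 17^{2} \cdot \frac{1}{129829} - - \frac{347774}{222821} = 289 \cdot \frac{1}{129829} + \frac{347774}{222821} = \frac{17}{7637} + \frac{347774}{222821} = \frac{2659737995}{1701683977}$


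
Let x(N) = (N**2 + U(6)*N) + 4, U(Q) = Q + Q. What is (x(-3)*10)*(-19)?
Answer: 4370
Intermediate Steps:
U(Q) = 2*Q
x(N) = 4 + N**2 + 12*N (x(N) = (N**2 + (2*6)*N) + 4 = (N**2 + 12*N) + 4 = 4 + N**2 + 12*N)
(x(-3)*10)*(-19) = ((4 + (-3)**2 + 12*(-3))*10)*(-19) = ((4 + 9 - 36)*10)*(-19) = -23*10*(-19) = -230*(-19) = 4370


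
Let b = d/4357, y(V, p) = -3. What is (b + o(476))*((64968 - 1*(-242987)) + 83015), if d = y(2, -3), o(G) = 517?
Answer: 880685729020/4357 ≈ 2.0213e+8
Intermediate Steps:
d = -3
b = -3/4357 ≈ -0.00068855
(b + o(476))*((64968 - 1*(-242987)) + 83015) = (-3/4357 + 517)*((64968 - 1*(-242987)) + 83015) = 2252566*((64968 + 242987) + 83015)/4357 = 2252566*(307955 + 83015)/4357 = (2252566/4357)*390970 = 880685729020/4357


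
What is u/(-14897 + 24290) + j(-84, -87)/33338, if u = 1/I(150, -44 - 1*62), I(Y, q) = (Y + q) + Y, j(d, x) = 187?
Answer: 85198148/15187475949 ≈ 0.0056098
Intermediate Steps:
I(Y, q) = q + 2*Y
u = 1/194 (u = 1/((-44 - 1*62) + 2*150) = 1/((-44 - 62) + 300) = 1/(-106 + 300) = 1/194 ≈ 0.0051546)
u/(-14897 + 24290) + j(-84, -87)/33338 = 1/(194*(-14897 + 24290)) + 187/33338 = (1/194)/9393 + 187*(1/33338) = (1/194)*(1/9393) + 187/33338 = 1/1822242 + 187/33338 = 85198148/15187475949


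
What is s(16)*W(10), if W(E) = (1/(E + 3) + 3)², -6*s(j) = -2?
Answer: 1600/507 ≈ 3.1558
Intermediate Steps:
s(j) = ⅓ (s(j) = -⅙*(-2) = ⅓)
W(E) = (3 + 1/(3 + E))² (W(E) = (1/(3 + E) + 3)² = (3 + 1/(3 + E))²)
s(16)*W(10) = ((10 + 3*10)²/(3 + 10)²)/3 = ((10 + 30)²/13²)/3 = ((1/169)*40²)/3 = ((1/169)*1600)/3 = (⅓)*(1600/169) = 1600/507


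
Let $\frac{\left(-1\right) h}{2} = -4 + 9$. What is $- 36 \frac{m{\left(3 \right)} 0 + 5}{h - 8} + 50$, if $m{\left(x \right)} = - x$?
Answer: $60$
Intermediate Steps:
$h = -10$ ($h = - 2 \left(-4 + 9\right) = \left(-2\right) 5 = -10$)
$- 36 \frac{m{\left(3 \right)} 0 + 5}{h - 8} + 50 = - 36 \frac{\left(-1\right) 3 \cdot 0 + 5}{-10 - 8} + 50 = - 36 \frac{\left(-3\right) 0 + 5}{-18} + 50 = - 36 \left(0 + 5\right) \left(- \frac{1}{18}\right) + 50 = - 36 \cdot 5 \left(- \frac{1}{18}\right) + 50 = \left(-36\right) \left(- \frac{5}{18}\right) + 50 = 10 + 50 = 60$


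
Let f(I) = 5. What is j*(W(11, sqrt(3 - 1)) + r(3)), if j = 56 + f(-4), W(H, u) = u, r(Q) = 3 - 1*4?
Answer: -61 + 61*sqrt(2) ≈ 25.267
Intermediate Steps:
r(Q) = -1 (r(Q) = 3 - 4 = -1)
j = 61 (j = 56 + 5 = 61)
j*(W(11, sqrt(3 - 1)) + r(3)) = 61*(sqrt(3 - 1) - 1) = 61*(sqrt(2) - 1) = 61*(-1 + sqrt(2)) = -61 + 61*sqrt(2)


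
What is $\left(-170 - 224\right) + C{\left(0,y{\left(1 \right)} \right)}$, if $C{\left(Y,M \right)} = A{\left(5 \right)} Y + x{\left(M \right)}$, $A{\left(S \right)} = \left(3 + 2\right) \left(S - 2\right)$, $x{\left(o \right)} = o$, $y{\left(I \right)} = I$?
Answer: $-393$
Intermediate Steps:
$A{\left(S \right)} = -10 + 5 S$ ($A{\left(S \right)} = 5 \left(-2 + S\right) = -10 + 5 S$)
$C{\left(Y,M \right)} = M + 15 Y$ ($C{\left(Y,M \right)} = \left(-10 + 5 \cdot 5\right) Y + M = \left(-10 + 25\right) Y + M = 15 Y + M = M + 15 Y$)
$\left(-170 - 224\right) + C{\left(0,y{\left(1 \right)} \right)} = \left(-170 - 224\right) + \left(1 + 15 \cdot 0\right) = -394 + \left(1 + 0\right) = -394 + 1 = -393$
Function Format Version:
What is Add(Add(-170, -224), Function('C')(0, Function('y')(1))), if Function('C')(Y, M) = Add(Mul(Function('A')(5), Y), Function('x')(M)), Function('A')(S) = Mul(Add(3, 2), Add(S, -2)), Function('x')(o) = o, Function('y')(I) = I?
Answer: -393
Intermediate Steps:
Function('A')(S) = Add(-10, Mul(5, S)) (Function('A')(S) = Mul(5, Add(-2, S)) = Add(-10, Mul(5, S)))
Function('C')(Y, M) = Add(M, Mul(15, Y)) (Function('C')(Y, M) = Add(Mul(Add(-10, Mul(5, 5)), Y), M) = Add(Mul(Add(-10, 25), Y), M) = Add(Mul(15, Y), M) = Add(M, Mul(15, Y)))
Add(Add(-170, -224), Function('C')(0, Function('y')(1))) = Add(Add(-170, -224), Add(1, Mul(15, 0))) = Add(-394, Add(1, 0)) = Add(-394, 1) = -393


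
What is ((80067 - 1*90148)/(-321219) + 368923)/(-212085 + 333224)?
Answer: 118505087218/38912148441 ≈ 3.0455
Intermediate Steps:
((80067 - 1*90148)/(-321219) + 368923)/(-212085 + 333224) = ((80067 - 90148)*(-1/321219) + 368923)/121139 = (-10081*(-1/321219) + 368923)*(1/121139) = (10081/321219 + 368923)*(1/121139) = (118505087218/321219)*(1/121139) = 118505087218/38912148441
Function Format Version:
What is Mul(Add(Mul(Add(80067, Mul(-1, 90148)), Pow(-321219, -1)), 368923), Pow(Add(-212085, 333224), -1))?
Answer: Rational(118505087218, 38912148441) ≈ 3.0455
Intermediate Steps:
Mul(Add(Mul(Add(80067, Mul(-1, 90148)), Pow(-321219, -1)), 368923), Pow(Add(-212085, 333224), -1)) = Mul(Add(Mul(Add(80067, -90148), Rational(-1, 321219)), 368923), Pow(121139, -1)) = Mul(Add(Mul(-10081, Rational(-1, 321219)), 368923), Rational(1, 121139)) = Mul(Add(Rational(10081, 321219), 368923), Rational(1, 121139)) = Mul(Rational(118505087218, 321219), Rational(1, 121139)) = Rational(118505087218, 38912148441)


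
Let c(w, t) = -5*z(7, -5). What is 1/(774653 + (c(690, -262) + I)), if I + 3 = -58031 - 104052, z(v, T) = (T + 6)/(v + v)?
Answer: 14/8575933 ≈ 1.6325e-6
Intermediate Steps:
z(v, T) = (6 + T)/(2*v) (z(v, T) = (6 + T)/((2*v)) = (6 + T)*(1/(2*v)) = (6 + T)/(2*v))
c(w, t) = -5/14 (c(w, t) = -5*(6 - 5)/(2*7) = -5/(2*7) = -5*1/14 = -5/14)
I = -162086 (I = -3 + (-58031 - 104052) = -3 - 162083 = -162086)
1/(774653 + (c(690, -262) + I)) = 1/(774653 + (-5/14 - 162086)) = 1/(774653 - 2269209/14) = 1/(8575933/14) = 14/8575933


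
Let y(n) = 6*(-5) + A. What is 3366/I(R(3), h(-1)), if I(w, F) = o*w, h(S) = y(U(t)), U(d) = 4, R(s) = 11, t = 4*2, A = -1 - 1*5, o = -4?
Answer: -153/2 ≈ -76.500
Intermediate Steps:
A = -6 (A = -1 - 5 = -6)
t = 8
y(n) = -36 (y(n) = 6*(-5) - 6 = -30 - 6 = -36)
h(S) = -36
I(w, F) = -4*w
3366/I(R(3), h(-1)) = 3366/((-4*11)) = 3366/(-44) = 3366*(-1/44) = -153/2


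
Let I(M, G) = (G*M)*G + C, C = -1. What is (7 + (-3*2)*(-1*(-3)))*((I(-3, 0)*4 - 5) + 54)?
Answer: -495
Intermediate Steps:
I(M, G) = -1 + M*G² (I(M, G) = (G*M)*G - 1 = M*G² - 1 = -1 + M*G²)
(7 + (-3*2)*(-1*(-3)))*((I(-3, 0)*4 - 5) + 54) = (7 + (-3*2)*(-1*(-3)))*(((-1 - 3*0²)*4 - 5) + 54) = (7 - 6*3)*(((-1 - 3*0)*4 - 5) + 54) = (7 - 18)*(((-1 + 0)*4 - 5) + 54) = -11*((-1*4 - 5) + 54) = -11*((-4 - 5) + 54) = -11*(-9 + 54) = -11*45 = -495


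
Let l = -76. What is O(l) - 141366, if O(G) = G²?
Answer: -135590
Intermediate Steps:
O(l) - 141366 = (-76)² - 141366 = 5776 - 141366 = -135590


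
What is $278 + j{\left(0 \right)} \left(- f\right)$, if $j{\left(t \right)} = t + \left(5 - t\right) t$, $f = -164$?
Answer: $278$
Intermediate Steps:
$j{\left(t \right)} = t + t \left(5 - t\right)$
$278 + j{\left(0 \right)} \left(- f\right) = 278 + 0 \left(6 - 0\right) \left(\left(-1\right) \left(-164\right)\right) = 278 + 0 \left(6 + 0\right) 164 = 278 + 0 \cdot 6 \cdot 164 = 278 + 0 \cdot 164 = 278 + 0 = 278$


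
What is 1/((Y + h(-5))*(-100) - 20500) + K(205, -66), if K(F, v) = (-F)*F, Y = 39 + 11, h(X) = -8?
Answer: -1038017501/24700 ≈ -42025.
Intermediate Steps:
Y = 50
K(F, v) = -F²
1/((Y + h(-5))*(-100) - 20500) + K(205, -66) = 1/((50 - 8)*(-100) - 20500) - 1*205² = 1/(42*(-100) - 20500) - 1*42025 = 1/(-4200 - 20500) - 42025 = 1/(-24700) - 42025 = -1/24700 - 42025 = -1038017501/24700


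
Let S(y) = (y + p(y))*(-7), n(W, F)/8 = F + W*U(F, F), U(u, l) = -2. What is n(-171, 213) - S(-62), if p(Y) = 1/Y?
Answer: 248365/62 ≈ 4005.9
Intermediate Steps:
n(W, F) = -16*W + 8*F (n(W, F) = 8*(F + W*(-2)) = 8*(F - 2*W) = -16*W + 8*F)
S(y) = -7*y - 7/y (S(y) = (y + 1/y)*(-7) = -7*y - 7/y)
n(-171, 213) - S(-62) = (-16*(-171) + 8*213) - (-7*(-62) - 7/(-62)) = (2736 + 1704) - (434 - 7*(-1/62)) = 4440 - (434 + 7/62) = 4440 - 1*26915/62 = 4440 - 26915/62 = 248365/62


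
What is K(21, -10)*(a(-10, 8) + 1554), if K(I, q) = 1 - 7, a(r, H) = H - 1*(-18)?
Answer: -9480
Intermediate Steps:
a(r, H) = 18 + H (a(r, H) = H + 18 = 18 + H)
K(I, q) = -6
K(21, -10)*(a(-10, 8) + 1554) = -6*((18 + 8) + 1554) = -6*(26 + 1554) = -6*1580 = -9480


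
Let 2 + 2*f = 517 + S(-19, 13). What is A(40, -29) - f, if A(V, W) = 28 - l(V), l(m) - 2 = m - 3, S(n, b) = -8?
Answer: -529/2 ≈ -264.50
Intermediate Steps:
l(m) = -1 + m (l(m) = 2 + (m - 3) = 2 + (-3 + m) = -1 + m)
A(V, W) = 29 - V (A(V, W) = 28 - (-1 + V) = 28 + (1 - V) = 29 - V)
f = 507/2 (f = -1 + (517 - 8)/2 = -1 + (1/2)*509 = -1 + 509/2 = 507/2 ≈ 253.50)
A(40, -29) - f = (29 - 1*40) - 1*507/2 = (29 - 40) - 507/2 = -11 - 507/2 = -529/2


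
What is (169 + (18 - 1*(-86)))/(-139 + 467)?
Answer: 273/328 ≈ 0.83232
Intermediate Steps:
(169 + (18 - 1*(-86)))/(-139 + 467) = (169 + (18 + 86))/328 = (169 + 104)*(1/328) = 273*(1/328) = 273/328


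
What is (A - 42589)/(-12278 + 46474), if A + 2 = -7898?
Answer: -50489/34196 ≈ -1.4765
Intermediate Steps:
A = -7900 (A = -2 - 7898 = -7900)
(A - 42589)/(-12278 + 46474) = (-7900 - 42589)/(-12278 + 46474) = -50489/34196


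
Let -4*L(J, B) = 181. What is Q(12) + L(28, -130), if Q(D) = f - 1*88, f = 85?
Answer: -193/4 ≈ -48.250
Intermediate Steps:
L(J, B) = -181/4 (L(J, B) = -¼*181 = -181/4)
Q(D) = -3 (Q(D) = 85 - 1*88 = 85 - 88 = -3)
Q(12) + L(28, -130) = -3 - 181/4 = -193/4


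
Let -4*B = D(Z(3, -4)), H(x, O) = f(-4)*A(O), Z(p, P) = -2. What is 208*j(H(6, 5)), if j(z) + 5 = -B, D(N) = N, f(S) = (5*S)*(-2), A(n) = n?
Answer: -1144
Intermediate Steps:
f(S) = -10*S
H(x, O) = 40*O (H(x, O) = (-10*(-4))*O = 40*O)
B = ½ (B = -¼*(-2) = ½ ≈ 0.50000)
j(z) = -11/2 (j(z) = -5 - 1*½ = -5 - ½ = -11/2)
208*j(H(6, 5)) = 208*(-11/2) = -1144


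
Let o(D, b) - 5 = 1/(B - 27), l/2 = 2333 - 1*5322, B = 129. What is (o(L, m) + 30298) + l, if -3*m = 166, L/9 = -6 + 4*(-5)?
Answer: 2481151/102 ≈ 24325.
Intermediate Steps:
l = -5978 (l = 2*(2333 - 1*5322) = 2*(2333 - 5322) = 2*(-2989) = -5978)
L = -234 (L = 9*(-6 + 4*(-5)) = 9*(-6 - 20) = 9*(-26) = -234)
m = -166/3 (m = -⅓*166 = -166/3 ≈ -55.333)
o(D, b) = 511/102 (o(D, b) = 5 + 1/(129 - 27) = 5 + 1/102 = 511/102)
(o(L, m) + 30298) + l = (511/102 + 30298) - 5978 = 3090907/102 - 5978 = 2481151/102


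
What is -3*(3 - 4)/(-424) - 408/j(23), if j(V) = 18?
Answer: -28841/1272 ≈ -22.674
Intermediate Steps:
-3*(3 - 4)/(-424) - 408/j(23) = -3*(3 - 4)/(-424) - 408/18 = -3*(-1)*(-1/424) - 408*1/18 = 3*(-1/424) - 68/3 = -3/424 - 68/3 = -28841/1272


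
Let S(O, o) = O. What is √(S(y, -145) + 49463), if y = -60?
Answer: √49403 ≈ 222.27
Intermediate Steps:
√(S(y, -145) + 49463) = √(-60 + 49463) = √49403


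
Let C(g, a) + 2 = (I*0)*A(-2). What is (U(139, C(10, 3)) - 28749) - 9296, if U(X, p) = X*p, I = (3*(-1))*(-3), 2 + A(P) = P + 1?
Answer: -38323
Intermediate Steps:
A(P) = -1 + P (A(P) = -2 + (P + 1) = -2 + (1 + P) = -1 + P)
I = 9 (I = -3*(-3) = 9)
C(g, a) = -2 (C(g, a) = -2 + (9*0)*(-1 - 2) = -2 + 0*(-3) = -2 + 0 = -2)
(U(139, C(10, 3)) - 28749) - 9296 = (139*(-2) - 28749) - 9296 = (-278 - 28749) - 9296 = -29027 - 9296 = -38323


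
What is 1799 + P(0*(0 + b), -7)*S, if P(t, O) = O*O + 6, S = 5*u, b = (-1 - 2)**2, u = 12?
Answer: 5099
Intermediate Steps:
b = 9 (b = (-3)**2 = 9)
S = 60 (S = 5*12 = 60)
P(t, O) = 6 + O**2 (P(t, O) = O**2 + 6 = 6 + O**2)
1799 + P(0*(0 + b), -7)*S = 1799 + (6 + (-7)**2)*60 = 1799 + (6 + 49)*60 = 1799 + 55*60 = 1799 + 3300 = 5099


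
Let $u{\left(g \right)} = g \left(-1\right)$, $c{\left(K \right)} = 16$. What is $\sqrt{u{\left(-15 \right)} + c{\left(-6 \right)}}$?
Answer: $\sqrt{31} \approx 5.5678$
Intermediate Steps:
$u{\left(g \right)} = - g$
$\sqrt{u{\left(-15 \right)} + c{\left(-6 \right)}} = \sqrt{\left(-1\right) \left(-15\right) + 16} = \sqrt{15 + 16} = \sqrt{31}$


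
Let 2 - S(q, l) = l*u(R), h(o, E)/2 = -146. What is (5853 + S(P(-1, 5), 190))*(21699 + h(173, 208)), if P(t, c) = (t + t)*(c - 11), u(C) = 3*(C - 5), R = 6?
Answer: 113135995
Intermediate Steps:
h(o, E) = -292 (h(o, E) = 2*(-146) = -292)
u(C) = -15 + 3*C (u(C) = 3*(-5 + C) = -15 + 3*C)
P(t, c) = 2*t*(-11 + c) (P(t, c) = (2*t)*(-11 + c) = 2*t*(-11 + c))
S(q, l) = 2 - 3*l (S(q, l) = 2 - l*(-15 + 3*6) = 2 - l*(-15 + 18) = 2 - l*3 = 2 - 3*l)
(5853 + S(P(-1, 5), 190))*(21699 + h(173, 208)) = (5853 + (2 - 3*190))*(21699 - 292) = (5853 + (2 - 570))*21407 = (5853 - 568)*21407 = 5285*21407 = 113135995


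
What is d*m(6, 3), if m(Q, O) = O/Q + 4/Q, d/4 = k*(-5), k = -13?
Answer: 910/3 ≈ 303.33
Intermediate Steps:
d = 260 (d = 4*(-13*(-5)) = 4*65 = 260)
m(Q, O) = 4/Q + O/Q
d*m(6, 3) = 260*((4 + 3)/6) = 260*((1/6)*7) = 260*(7/6) = 910/3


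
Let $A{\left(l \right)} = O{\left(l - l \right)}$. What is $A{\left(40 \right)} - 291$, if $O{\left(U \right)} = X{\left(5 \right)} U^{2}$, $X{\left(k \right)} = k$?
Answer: $-291$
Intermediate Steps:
$O{\left(U \right)} = 5 U^{2}$
$A{\left(l \right)} = 0$ ($A{\left(l \right)} = 5 \left(l - l\right)^{2} = 5 \cdot 0^{2} = 5 \cdot 0 = 0$)
$A{\left(40 \right)} - 291 = 0 - 291 = -291$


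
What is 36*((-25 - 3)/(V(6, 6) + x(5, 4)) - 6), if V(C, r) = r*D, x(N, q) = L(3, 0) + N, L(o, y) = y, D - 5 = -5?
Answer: -2088/5 ≈ -417.60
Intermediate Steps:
D = 0 (D = 5 - 5 = 0)
x(N, q) = N (x(N, q) = 0 + N = N)
V(C, r) = 0 (V(C, r) = r*0 = 0)
36*((-25 - 3)/(V(6, 6) + x(5, 4)) - 6) = 36*((-25 - 3)/(0 + 5) - 6) = 36*(-28/5 - 6) = 36*(-58/5) = -2088/5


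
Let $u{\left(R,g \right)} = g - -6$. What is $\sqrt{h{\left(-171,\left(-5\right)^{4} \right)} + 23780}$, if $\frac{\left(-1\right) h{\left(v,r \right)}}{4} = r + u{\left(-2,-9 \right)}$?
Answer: $2 \sqrt{5323} \approx 145.92$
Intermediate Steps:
$u{\left(R,g \right)} = 6 + g$ ($u{\left(R,g \right)} = g + 6 = 6 + g$)
$h{\left(v,r \right)} = 12 - 4 r$ ($h{\left(v,r \right)} = - 4 \left(r + \left(6 - 9\right)\right) = - 4 \left(r - 3\right) = - 4 \left(-3 + r\right) = 12 - 4 r$)
$\sqrt{h{\left(-171,\left(-5\right)^{4} \right)} + 23780} = \sqrt{\left(12 - 4 \left(-5\right)^{4}\right) + 23780} = \sqrt{\left(12 - 2500\right) + 23780} = \sqrt{-2488 + 23780} = \sqrt{21292} = 2 \sqrt{5323}$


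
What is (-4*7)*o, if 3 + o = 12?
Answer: -252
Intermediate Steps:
o = 9 (o = -3 + 12 = 9)
(-4*7)*o = -4*7*9 = -28*9 = -252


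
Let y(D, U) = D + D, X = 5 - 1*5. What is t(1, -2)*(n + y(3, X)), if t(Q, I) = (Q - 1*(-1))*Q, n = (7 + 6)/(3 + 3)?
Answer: 49/3 ≈ 16.333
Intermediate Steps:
n = 13/6 ≈ 2.1667
X = 0 (X = 5 - 5 = 0)
t(Q, I) = Q*(1 + Q) (t(Q, I) = (Q + 1)*Q = (1 + Q)*Q = Q*(1 + Q))
y(D, U) = 2*D
t(1, -2)*(n + y(3, X)) = (1*(1 + 1))*(13/6 + 2*3) = (1*2)*(13/6 + 6) = 2*(49/6) = 49/3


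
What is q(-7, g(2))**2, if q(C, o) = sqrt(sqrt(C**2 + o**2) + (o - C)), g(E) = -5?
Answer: 2 + sqrt(74) ≈ 10.602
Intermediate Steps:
q(C, o) = sqrt(o + sqrt(C**2 + o**2) - C)
q(-7, g(2))**2 = (sqrt(-5 + sqrt((-7)**2 + (-5)**2) - 1*(-7)))**2 = (sqrt(-5 + sqrt(49 + 25) + 7))**2 = (sqrt(-5 + sqrt(74) + 7))**2 = (sqrt(2 + sqrt(74)))**2 = 2 + sqrt(74)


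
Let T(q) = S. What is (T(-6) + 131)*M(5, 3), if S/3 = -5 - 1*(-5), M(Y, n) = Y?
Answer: 655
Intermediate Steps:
S = 0 (S = 3*(-5 - 1*(-5)) = 3*(-5 + 5) = 3*0 = 0)
T(q) = 0
(T(-6) + 131)*M(5, 3) = (0 + 131)*5 = 131*5 = 655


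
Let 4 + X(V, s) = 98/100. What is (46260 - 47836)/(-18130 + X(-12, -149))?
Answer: 78800/906651 ≈ 0.086913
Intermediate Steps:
X(V, s) = -151/50 (X(V, s) = -4 + 98/100 = -4 + 98*(1/100) = -4 + 49/50 = -151/50)
(46260 - 47836)/(-18130 + X(-12, -149)) = (46260 - 47836)/(-18130 - 151/50) = -1576/(-906651/50) = -1576*(-50/906651) = 78800/906651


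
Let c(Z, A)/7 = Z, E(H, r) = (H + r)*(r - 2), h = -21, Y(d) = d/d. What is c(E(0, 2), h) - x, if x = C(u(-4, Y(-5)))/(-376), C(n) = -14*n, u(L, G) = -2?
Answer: 7/94 ≈ 0.074468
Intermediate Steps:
Y(d) = 1
E(H, r) = (-2 + r)*(H + r) (E(H, r) = (H + r)*(-2 + r) = (-2 + r)*(H + r))
c(Z, A) = 7*Z
x = -7/94 (x = -14*(-2)/(-376) = 28*(-1/376) = -7/94 ≈ -0.074468)
c(E(0, 2), h) - x = 7*(2**2 - 2*0 - 2*2 + 0*2) - 1*(-7/94) = 7*(4 + 0 - 4 + 0) + 7/94 = 7*0 + 7/94 = 0 + 7/94 = 7/94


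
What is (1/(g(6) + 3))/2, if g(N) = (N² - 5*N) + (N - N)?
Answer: 1/18 ≈ 0.055556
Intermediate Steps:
g(N) = N² - 5*N (g(N) = (N² - 5*N) + 0 = N² - 5*N)
(1/(g(6) + 3))/2 = (1/(6*(-5 + 6) + 3))/2 = (1/(6*1 + 3))*(½) = (1/(6 + 3))*(½) = (1/9)*(½) = ((⅑)*1)*(½) = (⅑)*(½) = 1/18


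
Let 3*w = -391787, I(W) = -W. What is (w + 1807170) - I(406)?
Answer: 5030941/3 ≈ 1.6770e+6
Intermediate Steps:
w = -391787/3 (w = (⅓)*(-391787) = -391787/3 ≈ -1.3060e+5)
(w + 1807170) - I(406) = (-391787/3 + 1807170) - (-1)*406 = 5029723/3 - 1*(-406) = 5029723/3 + 406 = 5030941/3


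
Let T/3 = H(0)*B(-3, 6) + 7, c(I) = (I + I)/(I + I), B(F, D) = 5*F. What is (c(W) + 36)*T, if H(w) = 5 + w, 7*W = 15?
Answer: -7548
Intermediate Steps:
W = 15/7 (W = (1/7)*15 = 15/7 ≈ 2.1429)
c(I) = 1 (c(I) = (2*I)/((2*I)) = (2*I)*(1/(2*I)) = 1)
T = -204 (T = 3*((5 + 0)*(5*(-3)) + 7) = 3*(5*(-15) + 7) = 3*(-75 + 7) = 3*(-68) = -204)
(c(W) + 36)*T = (1 + 36)*(-204) = 37*(-204) = -7548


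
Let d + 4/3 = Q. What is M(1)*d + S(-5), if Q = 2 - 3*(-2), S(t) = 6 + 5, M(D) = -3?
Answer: -9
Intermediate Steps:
S(t) = 11
Q = 8 (Q = 2 + 6 = 8)
d = 20/3 (d = -4/3 + 8 = 20/3 ≈ 6.6667)
M(1)*d + S(-5) = -3*20/3 + 11 = -20 + 11 = -9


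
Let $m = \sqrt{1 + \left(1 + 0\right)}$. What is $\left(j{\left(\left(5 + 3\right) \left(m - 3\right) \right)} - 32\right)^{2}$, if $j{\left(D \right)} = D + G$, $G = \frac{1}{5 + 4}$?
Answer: $\frac{263377}{81} - \frac{8048 \sqrt{2}}{9} \approx 1986.9$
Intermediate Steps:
$m = \sqrt{2}$ ($m = \sqrt{1 + 1} = \sqrt{2} \approx 1.4142$)
$G = \frac{1}{9} \approx 0.11111$
$j{\left(D \right)} = \frac{1}{9} + D$ ($j{\left(D \right)} = D + \frac{1}{9} = \frac{1}{9} + D$)
$\left(j{\left(\left(5 + 3\right) \left(m - 3\right) \right)} - 32\right)^{2} = \left(\left(\frac{1}{9} + \left(5 + 3\right) \left(\sqrt{2} - 3\right)\right) - 32\right)^{2} = \left(\left(\frac{1}{9} + 8 \left(-3 + \sqrt{2}\right)\right) - 32\right)^{2} = \left(\left(\frac{1}{9} - \left(24 - 8 \sqrt{2}\right)\right) - 32\right)^{2} = \left(\left(- \frac{215}{9} + 8 \sqrt{2}\right) - 32\right)^{2} = \left(- \frac{503}{9} + 8 \sqrt{2}\right)^{2}$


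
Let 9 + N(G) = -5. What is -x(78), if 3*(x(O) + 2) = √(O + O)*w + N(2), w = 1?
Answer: 20/3 - 2*√39/3 ≈ 2.5033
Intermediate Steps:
N(G) = -14 (N(G) = -9 - 5 = -14)
x(O) = -20/3 + √2*√O/3 (x(O) = -2 + (√(O + O)*1 - 14)/3 = -2 + (√(2*O)*1 - 14)/3 = -2 + ((√2*√O)*1 - 14)/3 = -2 + (√2*√O - 14)/3 = -2 + (-14 + √2*√O)/3 = -2 + (-14/3 + √2*√O/3) = -20/3 + √2*√O/3)
-x(78) = -(-20/3 + √2*√78/3) = -(-20/3 + 2*√39/3) = 20/3 - 2*√39/3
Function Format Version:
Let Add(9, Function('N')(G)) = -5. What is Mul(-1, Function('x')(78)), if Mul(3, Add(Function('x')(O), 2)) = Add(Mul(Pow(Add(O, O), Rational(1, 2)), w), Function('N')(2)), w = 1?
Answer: Add(Rational(20, 3), Mul(Rational(-2, 3), Pow(39, Rational(1, 2)))) ≈ 2.5033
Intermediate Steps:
Function('N')(G) = -14 (Function('N')(G) = Add(-9, -5) = -14)
Function('x')(O) = Add(Rational(-20, 3), Mul(Rational(1, 3), Pow(2, Rational(1, 2)), Pow(O, Rational(1, 2)))) (Function('x')(O) = Add(-2, Mul(Rational(1, 3), Add(Mul(Pow(Add(O, O), Rational(1, 2)), 1), -14))) = Add(-2, Mul(Rational(1, 3), Add(Mul(Pow(Mul(2, O), Rational(1, 2)), 1), -14))) = Add(-2, Mul(Rational(1, 3), Add(Mul(Mul(Pow(2, Rational(1, 2)), Pow(O, Rational(1, 2))), 1), -14))) = Add(-2, Mul(Rational(1, 3), Add(Mul(Pow(2, Rational(1, 2)), Pow(O, Rational(1, 2))), -14))) = Add(-2, Mul(Rational(1, 3), Add(-14, Mul(Pow(2, Rational(1, 2)), Pow(O, Rational(1, 2)))))) = Add(-2, Add(Rational(-14, 3), Mul(Rational(1, 3), Pow(2, Rational(1, 2)), Pow(O, Rational(1, 2))))) = Add(Rational(-20, 3), Mul(Rational(1, 3), Pow(2, Rational(1, 2)), Pow(O, Rational(1, 2)))))
Mul(-1, Function('x')(78)) = Mul(-1, Add(Rational(-20, 3), Mul(Rational(1, 3), Pow(2, Rational(1, 2)), Pow(78, Rational(1, 2))))) = Mul(-1, Add(Rational(-20, 3), Mul(Rational(2, 3), Pow(39, Rational(1, 2))))) = Add(Rational(20, 3), Mul(Rational(-2, 3), Pow(39, Rational(1, 2))))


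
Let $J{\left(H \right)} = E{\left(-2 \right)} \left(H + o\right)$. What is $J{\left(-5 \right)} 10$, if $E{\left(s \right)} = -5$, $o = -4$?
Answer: $450$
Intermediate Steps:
$J{\left(H \right)} = 20 - 5 H$ ($J{\left(H \right)} = - 5 \left(H - 4\right) = - 5 \left(-4 + H\right) = 20 - 5 H$)
$J{\left(-5 \right)} 10 = \left(20 - -25\right) 10 = \left(20 + 25\right) 10 = 45 \cdot 10 = 450$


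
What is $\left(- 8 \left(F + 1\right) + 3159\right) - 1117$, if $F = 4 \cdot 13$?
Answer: $1618$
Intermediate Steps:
$F = 52$
$\left(- 8 \left(F + 1\right) + 3159\right) - 1117 = \left(- 8 \left(52 + 1\right) + 3159\right) - 1117 = \left(\left(-8\right) 53 + 3159\right) - 1117 = \left(-424 + 3159\right) - 1117 = 2735 - 1117 = 1618$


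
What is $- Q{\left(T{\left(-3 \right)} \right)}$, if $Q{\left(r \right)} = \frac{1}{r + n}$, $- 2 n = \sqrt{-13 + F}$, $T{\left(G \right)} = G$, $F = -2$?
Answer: $\frac{4}{17} - \frac{2 i \sqrt{15}}{51} \approx 0.23529 - 0.15188 i$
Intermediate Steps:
$n = - \frac{i \sqrt{15}}{2}$ ($n = - \frac{\sqrt{-13 - 2}}{2} = - \frac{\sqrt{-15}}{2} = - \frac{i \sqrt{15}}{2} \approx - 1.9365 i$)
$Q{\left(r \right)} = \frac{1}{r - \frac{i \sqrt{15}}{2}}$
$- Q{\left(T{\left(-3 \right)} \right)} = - \frac{2}{2 \left(-3\right) - i \sqrt{15}} = - \frac{2}{-6 - i \sqrt{15}}$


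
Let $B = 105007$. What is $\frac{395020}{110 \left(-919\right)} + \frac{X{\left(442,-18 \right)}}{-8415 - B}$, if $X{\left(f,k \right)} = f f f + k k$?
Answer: $- \frac{438702398976}{573291499} \approx -765.23$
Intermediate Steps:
$X{\left(f,k \right)} = f^{3} + k^{2}$ ($X{\left(f,k \right)} = f^{2} f + k^{2} = f^{3} + k^{2}$)
$\frac{395020}{110 \left(-919\right)} + \frac{X{\left(442,-18 \right)}}{-8415 - B} = \frac{395020}{110 \left(-919\right)} + \frac{442^{3} + \left(-18\right)^{2}}{-8415 - 105007} = \frac{395020}{-101090} + \frac{86350888 + 324}{-8415 - 105007} = 395020 \left(- \frac{1}{101090}\right) + \frac{86351212}{-113422} = - \frac{39502}{10109} + 86351212 \left(- \frac{1}{113422}\right) = - \frac{39502}{10109} - \frac{43175606}{56711} = - \frac{438702398976}{573291499}$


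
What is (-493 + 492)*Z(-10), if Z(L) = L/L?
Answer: -1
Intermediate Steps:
Z(L) = 1
(-493 + 492)*Z(-10) = (-493 + 492)*1 = -1*1 = -1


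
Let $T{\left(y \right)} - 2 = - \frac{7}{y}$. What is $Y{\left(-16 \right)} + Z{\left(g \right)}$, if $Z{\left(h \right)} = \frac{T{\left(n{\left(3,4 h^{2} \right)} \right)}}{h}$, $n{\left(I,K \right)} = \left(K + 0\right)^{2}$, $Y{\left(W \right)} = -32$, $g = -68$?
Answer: $- \frac{745098190841}{23262937088} \approx -32.029$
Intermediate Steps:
$n{\left(I,K \right)} = K^{2}$
$T{\left(y \right)} = 2 - \frac{7}{y}$
$Z{\left(h \right)} = \frac{2 - \frac{7}{16 h^{4}}}{h}$ ($Z{\left(h \right)} = \frac{2 - \frac{7}{\left(4 h^{2}\right)^{2}}}{h} = \frac{2 - \frac{7}{16 h^{4}}}{h}$)
$Y{\left(-16 \right)} + Z{\left(g \right)} = -32 + \left(\frac{2}{-68} - \frac{7}{16 \left(-1453933568\right)}\right) = -32 + \left(2 \left(- \frac{1}{68}\right) - - \frac{7}{23262937088}\right) = -32 + \left(- \frac{1}{34} + \frac{7}{23262937088}\right) = -32 - \frac{684204025}{23262937088} = - \frac{745098190841}{23262937088}$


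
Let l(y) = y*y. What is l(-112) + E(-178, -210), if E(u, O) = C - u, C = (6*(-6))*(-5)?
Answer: 12902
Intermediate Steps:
l(y) = y**2
C = 180 (C = -36*(-5) = 180)
E(u, O) = 180 - u
l(-112) + E(-178, -210) = (-112)**2 + (180 - 1*(-178)) = 12544 + (180 + 178) = 12544 + 358 = 12902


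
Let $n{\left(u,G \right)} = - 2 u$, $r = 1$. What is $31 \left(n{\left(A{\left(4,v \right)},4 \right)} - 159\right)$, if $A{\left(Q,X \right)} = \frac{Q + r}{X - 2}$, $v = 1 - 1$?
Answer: $-4774$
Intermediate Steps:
$v = 0$ ($v = 1 - 1 = 0$)
$A{\left(Q,X \right)} = \frac{1 + Q}{-2 + X}$ ($A{\left(Q,X \right)} = \frac{Q + 1}{X - 2} = \frac{1 + Q}{-2 + X}$)
$31 \left(n{\left(A{\left(4,v \right)},4 \right)} - 159\right) = 31 \left(- 2 \frac{1 + 4}{-2 + 0} - 159\right) = 31 \left(- 2 \frac{1}{-2} \cdot 5 - 159\right) = 31 \left(- 2 \left(\left(- \frac{1}{2}\right) 5\right) - 159\right) = 31 \left(\left(-2\right) \left(- \frac{5}{2}\right) - 159\right) = 31 \left(5 - 159\right) = 31 \left(-154\right) = -4774$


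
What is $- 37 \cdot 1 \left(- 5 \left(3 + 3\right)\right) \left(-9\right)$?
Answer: $-9990$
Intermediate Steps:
$- 37 \cdot 1 \left(- 5 \left(3 + 3\right)\right) \left(-9\right) = - 37 \cdot 1 \left(\left(-5\right) 6\right) \left(-9\right) = - 37 \cdot 1 \left(-30\right) \left(-9\right) = \left(-37\right) \left(-30\right) \left(-9\right) = 1110 \left(-9\right) = -9990$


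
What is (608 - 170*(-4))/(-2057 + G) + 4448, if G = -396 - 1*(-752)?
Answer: 1080680/243 ≈ 4447.2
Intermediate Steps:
G = 356 (G = -396 + 752 = 356)
(608 - 170*(-4))/(-2057 + G) + 4448 = (608 - 170*(-4))/(-2057 + 356) + 4448 = (608 + 680)/(-1701) + 4448 = 1288*(-1/1701) + 4448 = -184/243 + 4448 = 1080680/243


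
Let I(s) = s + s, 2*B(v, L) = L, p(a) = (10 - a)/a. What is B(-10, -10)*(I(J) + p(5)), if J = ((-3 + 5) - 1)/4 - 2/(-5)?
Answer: -23/2 ≈ -11.500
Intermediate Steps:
p(a) = (10 - a)/a
J = 13/20 (J = (2 - 1)*(¼) - 2*(-⅕) = 1*(¼) + ⅖ = ¼ + ⅖ = 13/20 ≈ 0.65000)
B(v, L) = L/2
I(s) = 2*s
B(-10, -10)*(I(J) + p(5)) = ((½)*(-10))*(2*(13/20) + (10 - 1*5)/5) = -5*(13/10 + (10 - 5)/5) = -5*(13/10 + (⅕)*5) = -5*(13/10 + 1) = -5*23/10 = -23/2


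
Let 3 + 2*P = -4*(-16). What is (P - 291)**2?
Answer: 271441/4 ≈ 67860.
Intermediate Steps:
P = 61/2 (P = -3/2 + (-4*(-16))/2 = -3/2 + (1/2)*64 = -3/2 + 32 = 61/2 ≈ 30.500)
(P - 291)**2 = (61/2 - 291)**2 = (-521/2)**2 = 271441/4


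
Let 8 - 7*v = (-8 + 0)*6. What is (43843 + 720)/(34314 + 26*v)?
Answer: 44563/34522 ≈ 1.2909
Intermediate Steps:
v = 8 (v = 8/7 - (-8 + 0)*6/7 = 8/7 - (-8)*6/7 = 8/7 - ⅐*(-48) = 8/7 + 48/7 = 8)
(43843 + 720)/(34314 + 26*v) = (43843 + 720)/(34314 + 26*8) = 44563/(34314 + 208) = 44563/34522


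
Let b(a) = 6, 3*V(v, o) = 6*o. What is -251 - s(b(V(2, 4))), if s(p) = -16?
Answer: -235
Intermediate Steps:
V(v, o) = 2*o (V(v, o) = (6*o)/3 = 2*o)
-251 - s(b(V(2, 4))) = -251 - 1*(-16) = -251 + 16 = -235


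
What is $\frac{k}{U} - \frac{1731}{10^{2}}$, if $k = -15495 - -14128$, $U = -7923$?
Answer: $- \frac{13578013}{792300} \approx -17.137$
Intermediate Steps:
$k = -1367$ ($k = -15495 + 14128 = -1367$)
$\frac{k}{U} - \frac{1731}{10^{2}} = - \frac{1367}{-7923} - \frac{1731}{10^{2}} = \left(-1367\right) \left(- \frac{1}{7923}\right) - \frac{1731}{100} = \frac{1367}{7923} - \frac{1731}{100} = - \frac{13578013}{792300}$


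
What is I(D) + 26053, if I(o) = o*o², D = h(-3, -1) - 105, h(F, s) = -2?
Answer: -1198990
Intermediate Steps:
D = -107 (D = -2 - 105 = -107)
I(o) = o³
I(D) + 26053 = (-107)³ + 26053 = -1225043 + 26053 = -1198990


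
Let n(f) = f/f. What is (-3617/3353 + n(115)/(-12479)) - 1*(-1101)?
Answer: 46022997891/41842087 ≈ 1099.9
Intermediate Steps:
n(f) = 1
(-3617/3353 + n(115)/(-12479)) - 1*(-1101) = (-3617/3353 + 1/(-12479)) - 1*(-1101) = (-3617*1/3353 + 1*(-1/12479)) + 1101 = (-3617/3353 - 1/12479) + 1101 = -45139896/41842087 + 1101 = 46022997891/41842087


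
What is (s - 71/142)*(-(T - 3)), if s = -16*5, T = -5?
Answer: -644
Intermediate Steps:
s = -80
(s - 71/142)*(-(T - 3)) = (-80 - 71/142)*(-(-5 - 3)) = (-80 - 71*1/142)*(-1*(-8)) = (-80 - 1/2)*8 = -161/2*8 = -644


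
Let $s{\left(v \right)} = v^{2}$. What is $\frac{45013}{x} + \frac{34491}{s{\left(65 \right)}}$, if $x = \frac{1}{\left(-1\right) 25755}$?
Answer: $- \frac{4898083933884}{4225} \approx -1.1593 \cdot 10^{9}$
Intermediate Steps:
$x = - \frac{1}{25755}$ ($x = \frac{1}{-25755} = - \frac{1}{25755} \approx -3.8827 \cdot 10^{-5}$)
$\frac{45013}{x} + \frac{34491}{s{\left(65 \right)}} = \frac{45013}{- \frac{1}{25755}} + \frac{34491}{65^{2}} = 45013 \left(-25755\right) + \frac{34491}{4225} = -1159309815 + 34491 \cdot \frac{1}{4225} = -1159309815 + \frac{34491}{4225} = - \frac{4898083933884}{4225}$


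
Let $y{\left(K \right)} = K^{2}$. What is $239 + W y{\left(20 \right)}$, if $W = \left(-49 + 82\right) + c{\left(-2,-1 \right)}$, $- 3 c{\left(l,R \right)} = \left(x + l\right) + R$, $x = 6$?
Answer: $13039$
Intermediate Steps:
$c{\left(l,R \right)} = -2 - \frac{R}{3} - \frac{l}{3}$ ($c{\left(l,R \right)} = - \frac{\left(6 + l\right) + R}{3} = - \frac{6 + R + l}{3} = -2 - \frac{R}{3} - \frac{l}{3}$)
$W = 32$ ($W = \left(-49 + 82\right) - 1 = 33 + \left(-2 + \frac{1}{3} + \frac{2}{3}\right) = 33 - 1 = 32$)
$239 + W y{\left(20 \right)} = 239 + 32 \cdot 20^{2} = 239 + 32 \cdot 400 = 239 + 12800 = 13039$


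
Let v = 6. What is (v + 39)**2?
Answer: 2025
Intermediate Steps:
(v + 39)**2 = (6 + 39)**2 = 45**2 = 2025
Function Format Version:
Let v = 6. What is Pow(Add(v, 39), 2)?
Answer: 2025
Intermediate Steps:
Pow(Add(v, 39), 2) = Pow(Add(6, 39), 2) = Pow(45, 2) = 2025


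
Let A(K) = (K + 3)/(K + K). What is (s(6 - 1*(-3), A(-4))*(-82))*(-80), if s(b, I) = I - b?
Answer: -58220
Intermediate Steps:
A(K) = (3 + K)/(2*K) (A(K) = (3 + K)/((2*K)) = (3 + K)*(1/(2*K)) = (3 + K)/(2*K))
(s(6 - 1*(-3), A(-4))*(-82))*(-80) = (((½)*(3 - 4)/(-4) - (6 - 1*(-3)))*(-82))*(-80) = (((½)*(-¼)*(-1) - (6 + 3))*(-82))*(-80) = ((⅛ - 1*9)*(-82))*(-80) = ((⅛ - 9)*(-82))*(-80) = -71/8*(-82)*(-80) = (2911/4)*(-80) = -58220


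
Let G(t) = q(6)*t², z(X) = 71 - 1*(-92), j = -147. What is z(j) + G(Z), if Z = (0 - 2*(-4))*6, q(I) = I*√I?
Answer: 163 + 13824*√6 ≈ 34025.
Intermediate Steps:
q(I) = I^(3/2)
Z = 48 (Z = (0 + 8)*6 = 8*6 = 48)
z(X) = 163 (z(X) = 71 + 92 = 163)
G(t) = 6*√6*t² (G(t) = 6^(3/2)*t² = (6*√6)*t² = 6*√6*t²)
z(j) + G(Z) = 163 + 6*√6*48² = 163 + 6*√6*2304 = 163 + 13824*√6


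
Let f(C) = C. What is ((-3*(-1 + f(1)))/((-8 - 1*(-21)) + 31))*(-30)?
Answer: 0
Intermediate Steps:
((-3*(-1 + f(1)))/((-8 - 1*(-21)) + 31))*(-30) = ((-3*(-1 + 1))/((-8 - 1*(-21)) + 31))*(-30) = ((-3*0)/((-8 + 21) + 31))*(-30) = (0/(13 + 31))*(-30) = (0/44)*(-30) = ((1/44)*0)*(-30) = 0*(-30) = 0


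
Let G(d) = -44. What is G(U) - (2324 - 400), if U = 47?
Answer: -1968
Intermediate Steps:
G(U) - (2324 - 400) = -44 - (2324 - 400) = -44 - 1*1924 = -44 - 1924 = -1968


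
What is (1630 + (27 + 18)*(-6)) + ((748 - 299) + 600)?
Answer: 2409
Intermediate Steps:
(1630 + (27 + 18)*(-6)) + ((748 - 299) + 600) = (1630 + 45*(-6)) + (449 + 600) = (1630 - 270) + 1049 = 1360 + 1049 = 2409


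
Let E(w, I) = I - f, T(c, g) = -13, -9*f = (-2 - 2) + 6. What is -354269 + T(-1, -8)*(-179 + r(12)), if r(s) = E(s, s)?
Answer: -3168908/9 ≈ -3.5210e+5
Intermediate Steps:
f = -2/9 (f = -((-2 - 2) + 6)/9 = -(-4 + 6)/9 = -1/9*2 = -2/9 ≈ -0.22222)
E(w, I) = 2/9 + I (E(w, I) = I - 1*(-2/9) = I + 2/9 = 2/9 + I)
r(s) = 2/9 + s
-354269 + T(-1, -8)*(-179 + r(12)) = -354269 - 13*(-179 + (2/9 + 12)) = -354269 - 13*(-179 + 110/9) = -354269 - 13*(-1501/9) = -354269 + 19513/9 = -3168908/9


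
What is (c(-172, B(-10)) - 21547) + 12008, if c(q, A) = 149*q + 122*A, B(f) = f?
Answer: -36387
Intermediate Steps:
c(q, A) = 122*A + 149*q
(c(-172, B(-10)) - 21547) + 12008 = ((122*(-10) + 149*(-172)) - 21547) + 12008 = ((-1220 - 25628) - 21547) + 12008 = (-26848 - 21547) + 12008 = -48395 + 12008 = -36387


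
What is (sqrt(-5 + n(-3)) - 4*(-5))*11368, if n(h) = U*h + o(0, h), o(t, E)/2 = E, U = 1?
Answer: 227360 + 11368*I*sqrt(14) ≈ 2.2736e+5 + 42535.0*I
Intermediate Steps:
o(t, E) = 2*E
n(h) = 3*h (n(h) = 1*h + 2*h = h + 2*h = 3*h)
(sqrt(-5 + n(-3)) - 4*(-5))*11368 = (sqrt(-5 + 3*(-3)) - 4*(-5))*11368 = (sqrt(-5 - 9) + 20)*11368 = (sqrt(-14) + 20)*11368 = (I*sqrt(14) + 20)*11368 = (20 + I*sqrt(14))*11368 = 227360 + 11368*I*sqrt(14)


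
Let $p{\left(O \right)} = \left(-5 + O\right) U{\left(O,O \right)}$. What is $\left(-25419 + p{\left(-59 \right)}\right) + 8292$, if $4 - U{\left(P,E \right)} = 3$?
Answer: $-17191$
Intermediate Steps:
$U{\left(P,E \right)} = 1$ ($U{\left(P,E \right)} = 4 - 3 = 1$)
$p{\left(O \right)} = -5 + O$ ($p{\left(O \right)} = \left(-5 + O\right) 1 = -5 + O$)
$\left(-25419 + p{\left(-59 \right)}\right) + 8292 = \left(-25419 - 64\right) + 8292 = -25483 + 8292 = -17191$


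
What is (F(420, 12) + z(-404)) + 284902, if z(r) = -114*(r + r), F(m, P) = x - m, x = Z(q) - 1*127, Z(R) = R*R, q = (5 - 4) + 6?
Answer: 376516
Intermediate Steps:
q = 7 (q = 1 + 6 = 7)
Z(R) = R²
x = -78 (x = 7² - 1*127 = 49 - 127 = -78)
F(m, P) = -78 - m
z(r) = -228*r
(F(420, 12) + z(-404)) + 284902 = ((-78 - 1*420) - 228*(-404)) + 284902 = ((-78 - 420) + 92112) + 284902 = (-498 + 92112) + 284902 = 91614 + 284902 = 376516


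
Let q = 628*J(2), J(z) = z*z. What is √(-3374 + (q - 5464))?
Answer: I*√6326 ≈ 79.536*I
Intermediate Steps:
J(z) = z²
q = 2512 (q = 628*2² = 628*4 = 2512)
√(-3374 + (q - 5464)) = √(-3374 + (2512 - 5464)) = √(-3374 - 2952) = √(-6326) = I*√6326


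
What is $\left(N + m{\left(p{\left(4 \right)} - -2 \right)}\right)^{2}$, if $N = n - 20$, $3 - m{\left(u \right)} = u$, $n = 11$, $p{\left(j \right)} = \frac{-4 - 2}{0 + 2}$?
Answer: $25$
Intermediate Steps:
$p{\left(j \right)} = -3$ ($p{\left(j \right)} = - \frac{6}{2} = \left(-6\right) \frac{1}{2} = -3$)
$m{\left(u \right)} = 3 - u$
$N = -9$ ($N = 11 - 20 = -9$)
$\left(N + m{\left(p{\left(4 \right)} - -2 \right)}\right)^{2} = \left(-9 + \left(3 - \left(-3 - -2\right)\right)\right)^{2} = \left(-9 + \left(3 - \left(-3 + 2\right)\right)\right)^{2} = \left(-9 + \left(3 - -1\right)\right)^{2} = \left(-9 + \left(3 + 1\right)\right)^{2} = \left(-9 + 4\right)^{2} = \left(-5\right)^{2} = 25$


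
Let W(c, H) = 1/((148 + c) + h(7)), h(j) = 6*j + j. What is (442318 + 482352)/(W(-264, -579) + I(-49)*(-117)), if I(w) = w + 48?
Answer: 30976445/3919 ≈ 7904.2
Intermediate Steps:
h(j) = 7*j
I(w) = 48 + w
W(c, H) = 1/(197 + c) (W(c, H) = 1/((148 + c) + 7*7) = 1/((148 + c) + 49) = 1/(197 + c))
(442318 + 482352)/(W(-264, -579) + I(-49)*(-117)) = (442318 + 482352)/(1/(197 - 264) + (48 - 49)*(-117)) = 924670/(1/(-67) - 1*(-117)) = 924670/(-1/67 + 117) = 924670/(7838/67) = 924670*(67/7838) = 30976445/3919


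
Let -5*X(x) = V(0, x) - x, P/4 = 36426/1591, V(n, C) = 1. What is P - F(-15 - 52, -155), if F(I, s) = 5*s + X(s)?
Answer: 7141841/7955 ≈ 897.78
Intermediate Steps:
P = 145704/1591 (P = 4*(36426/1591) = 145704/1591 ≈ 91.580)
X(x) = -⅕ + x/5 (X(x) = -(1 - x)/5 = -⅕ + x/5)
F(I, s) = -⅕ + 26*s/5 (F(I, s) = 5*s + (-⅕ + s/5) = -⅕ + 26*s/5)
P - F(-15 - 52, -155) = 145704/1591 - (-⅕ + (26/5)*(-155)) = 145704/1591 - (-⅕ - 806) = 145704/1591 - 1*(-4031/5) = 145704/1591 + 4031/5 = 7141841/7955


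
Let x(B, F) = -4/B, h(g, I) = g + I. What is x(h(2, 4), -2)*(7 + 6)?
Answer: -26/3 ≈ -8.6667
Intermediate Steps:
h(g, I) = I + g
x(h(2, 4), -2)*(7 + 6) = (-4/(4 + 2))*(7 + 6) = -4/6*13 = -4*⅙*13 = -⅔*13 = -26/3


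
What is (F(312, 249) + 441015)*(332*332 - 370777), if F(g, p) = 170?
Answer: -114952075305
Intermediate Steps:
(F(312, 249) + 441015)*(332*332 - 370777) = (170 + 441015)*(332*332 - 370777) = 441185*(110224 - 370777) = 441185*(-260553) = -114952075305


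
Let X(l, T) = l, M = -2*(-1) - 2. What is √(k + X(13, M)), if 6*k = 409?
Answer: √2922/6 ≈ 9.0092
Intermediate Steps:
M = 0 (M = 2 - 2 = 0)
k = 409/6 (k = (⅙)*409 = 409/6 ≈ 68.167)
√(k + X(13, M)) = √(409/6 + 13) = √(487/6) = √2922/6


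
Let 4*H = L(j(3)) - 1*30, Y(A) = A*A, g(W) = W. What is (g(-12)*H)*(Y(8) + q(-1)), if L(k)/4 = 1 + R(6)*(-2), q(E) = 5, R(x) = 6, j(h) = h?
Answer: 15318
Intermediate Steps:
Y(A) = A²
L(k) = -44 (L(k) = 4*(1 + 6*(-2)) = 4*(1 - 12) = 4*(-11) = -44)
H = -37/2 (H = (-44 - 1*30)/4 = (-44 - 30)/4 = (¼)*(-74) = -37/2 ≈ -18.500)
(g(-12)*H)*(Y(8) + q(-1)) = (-12*(-37/2))*(8² + 5) = 222*(64 + 5) = 222*69 = 15318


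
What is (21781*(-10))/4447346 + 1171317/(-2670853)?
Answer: -170323249018/349359041357 ≈ -0.48753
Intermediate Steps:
(21781*(-10))/4447346 + 1171317/(-2670853) = -217810*1/4447346 + 1171317*(-1/2670853) = -108905/2223673 - 68901/157109 = -170323249018/349359041357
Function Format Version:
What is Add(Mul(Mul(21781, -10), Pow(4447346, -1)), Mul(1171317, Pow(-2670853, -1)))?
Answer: Rational(-170323249018, 349359041357) ≈ -0.48753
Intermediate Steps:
Add(Mul(Mul(21781, -10), Pow(4447346, -1)), Mul(1171317, Pow(-2670853, -1))) = Add(Mul(-217810, Rational(1, 4447346)), Mul(1171317, Rational(-1, 2670853))) = Add(Rational(-108905, 2223673), Rational(-68901, 157109)) = Rational(-170323249018, 349359041357)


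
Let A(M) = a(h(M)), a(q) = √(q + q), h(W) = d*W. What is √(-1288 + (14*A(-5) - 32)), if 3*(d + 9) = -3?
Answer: 2*I*√295 ≈ 34.351*I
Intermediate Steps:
d = -10 (d = -9 + (⅓)*(-3) = -9 - 1 = -10)
h(W) = -10*W
a(q) = √2*√q (a(q) = √(2*q) = √2*√q)
A(M) = 2*√5*√(-M) (A(M) = √2*√(-10*M) = √2*(√10*√(-M)) = 2*√5*√(-M))
√(-1288 + (14*A(-5) - 32)) = √(-1288 + (14*(2*√5*√(-1*(-5))) - 32)) = √(-1288 + (14*(2*√5*√5) - 32)) = √(-1288 + (14*10 - 32)) = √(-1288 + (140 - 32)) = √(-1288 + 108) = √(-1180) = 2*I*√295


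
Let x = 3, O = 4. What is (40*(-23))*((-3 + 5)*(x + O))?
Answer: -12880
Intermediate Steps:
(40*(-23))*((-3 + 5)*(x + O)) = (40*(-23))*((-3 + 5)*(3 + 4)) = -1840*7 = -920*14 = -12880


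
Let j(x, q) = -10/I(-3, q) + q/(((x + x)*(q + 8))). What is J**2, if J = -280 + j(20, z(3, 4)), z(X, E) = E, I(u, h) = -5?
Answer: 1112822881/14400 ≈ 77279.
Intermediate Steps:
j(x, q) = 2 + q/(2*x*(8 + q)) (j(x, q) = -10/(-5) + q/(((x + x)*(q + 8))) = -10*(-1/5) + q/(((2*x)*(8 + q))) = 2 + q/((2*x*(8 + q))) = 2 + q*(1/(2*x*(8 + q))) = 2 + q/(2*x*(8 + q)))
J = -33359/120 (J = -280 + (1/2)*(4 + 32*20 + 4*4*20)/(20*(8 + 4)) = -280 + (1/2)*(1/20)*(4 + 640 + 320)/12 = -280 + (1/2)*(1/20)*(1/12)*964 = -280 + 241/120 = -33359/120 ≈ -277.99)
J**2 = (-33359/120)**2 = 1112822881/14400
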